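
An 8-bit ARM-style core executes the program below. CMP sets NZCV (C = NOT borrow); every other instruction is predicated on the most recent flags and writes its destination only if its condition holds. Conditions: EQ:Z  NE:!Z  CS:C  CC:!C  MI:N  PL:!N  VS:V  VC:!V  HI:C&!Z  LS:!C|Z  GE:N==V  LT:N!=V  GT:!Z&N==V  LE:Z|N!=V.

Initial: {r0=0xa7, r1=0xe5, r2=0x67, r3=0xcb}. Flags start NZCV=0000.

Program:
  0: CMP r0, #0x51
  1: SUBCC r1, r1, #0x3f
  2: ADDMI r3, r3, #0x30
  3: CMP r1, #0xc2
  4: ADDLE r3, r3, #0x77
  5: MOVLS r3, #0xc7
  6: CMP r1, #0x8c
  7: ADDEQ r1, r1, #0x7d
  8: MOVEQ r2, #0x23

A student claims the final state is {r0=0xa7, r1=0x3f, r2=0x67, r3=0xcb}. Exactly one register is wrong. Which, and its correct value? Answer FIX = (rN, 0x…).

FIX = (r1, 0xe5)

[0] flags=0011 → (cmp)
[1] flags=0011 CC?F → skip
[2] flags=0011 MI?F → skip
[3] flags=0010 → (cmp)
[4] flags=0010 LE?F → skip
[5] flags=0010 LS?F → skip
[6] flags=0010 → (cmp)
[7] flags=0010 EQ?F → skip
[8] flags=0010 EQ?F → skip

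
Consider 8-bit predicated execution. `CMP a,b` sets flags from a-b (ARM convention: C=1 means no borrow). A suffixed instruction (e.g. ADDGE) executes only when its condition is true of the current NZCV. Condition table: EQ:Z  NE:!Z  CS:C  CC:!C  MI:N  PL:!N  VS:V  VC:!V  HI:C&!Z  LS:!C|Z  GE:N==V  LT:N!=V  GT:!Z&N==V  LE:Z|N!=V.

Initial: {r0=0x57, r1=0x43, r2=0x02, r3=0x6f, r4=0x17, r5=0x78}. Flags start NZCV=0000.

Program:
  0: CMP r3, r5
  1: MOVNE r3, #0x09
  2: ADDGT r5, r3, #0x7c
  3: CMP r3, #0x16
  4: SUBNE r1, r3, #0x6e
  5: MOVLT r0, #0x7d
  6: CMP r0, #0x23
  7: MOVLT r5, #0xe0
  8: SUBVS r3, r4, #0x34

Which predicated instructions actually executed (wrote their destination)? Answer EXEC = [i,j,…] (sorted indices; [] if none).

[0] flags=1000 → (cmp)
[1] flags=1000 NE?T → r3=0x09
[2] flags=1000 GT?F → skip
[3] flags=1000 → (cmp)
[4] flags=1000 NE?T → r1=0x9b
[5] flags=1000 LT?T → r0=0x7d
[6] flags=0010 → (cmp)
[7] flags=0010 LT?F → skip
[8] flags=0010 VS?F → skip

EXEC = [1,4,5]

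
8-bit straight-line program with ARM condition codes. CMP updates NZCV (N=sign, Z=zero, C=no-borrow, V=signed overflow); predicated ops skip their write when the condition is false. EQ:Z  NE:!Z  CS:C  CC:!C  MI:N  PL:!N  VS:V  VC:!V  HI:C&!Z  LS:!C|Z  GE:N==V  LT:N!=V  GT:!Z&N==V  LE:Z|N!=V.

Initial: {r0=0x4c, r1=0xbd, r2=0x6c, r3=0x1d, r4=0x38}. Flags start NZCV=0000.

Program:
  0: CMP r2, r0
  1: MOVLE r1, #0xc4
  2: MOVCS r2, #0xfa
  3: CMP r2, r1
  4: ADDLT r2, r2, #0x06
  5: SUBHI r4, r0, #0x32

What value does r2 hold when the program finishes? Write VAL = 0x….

[0] flags=0010 → (cmp)
[1] flags=0010 LE?F → skip
[2] flags=0010 CS?T → r2=0xfa
[3] flags=0010 → (cmp)
[4] flags=0010 LT?F → skip
[5] flags=0010 HI?T → r4=0x1a

VAL = 0xfa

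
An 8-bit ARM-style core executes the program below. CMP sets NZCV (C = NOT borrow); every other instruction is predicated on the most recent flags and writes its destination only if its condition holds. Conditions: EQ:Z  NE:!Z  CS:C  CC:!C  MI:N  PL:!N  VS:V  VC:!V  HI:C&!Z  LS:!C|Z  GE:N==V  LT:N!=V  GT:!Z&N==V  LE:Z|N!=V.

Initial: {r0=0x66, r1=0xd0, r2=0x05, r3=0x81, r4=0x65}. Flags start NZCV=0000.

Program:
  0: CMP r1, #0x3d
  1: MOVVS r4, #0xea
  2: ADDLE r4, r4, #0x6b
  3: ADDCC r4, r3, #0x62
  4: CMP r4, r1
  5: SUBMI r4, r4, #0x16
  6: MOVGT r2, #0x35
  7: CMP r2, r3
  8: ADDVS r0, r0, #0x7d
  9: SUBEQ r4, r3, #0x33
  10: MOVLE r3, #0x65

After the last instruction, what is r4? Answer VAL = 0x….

VAL = 0xd0

0: ✓ CMP  NZCV=1010
1: · MOVVS
2: ✓ ADDLE  r4←0xd0
3: · ADDCC
4: ✓ CMP  NZCV=0110
5: · SUBMI
6: · MOVGT
7: ✓ CMP  NZCV=1001
8: ✓ ADDVS  r0←0xe3
9: · SUBEQ
10: · MOVLE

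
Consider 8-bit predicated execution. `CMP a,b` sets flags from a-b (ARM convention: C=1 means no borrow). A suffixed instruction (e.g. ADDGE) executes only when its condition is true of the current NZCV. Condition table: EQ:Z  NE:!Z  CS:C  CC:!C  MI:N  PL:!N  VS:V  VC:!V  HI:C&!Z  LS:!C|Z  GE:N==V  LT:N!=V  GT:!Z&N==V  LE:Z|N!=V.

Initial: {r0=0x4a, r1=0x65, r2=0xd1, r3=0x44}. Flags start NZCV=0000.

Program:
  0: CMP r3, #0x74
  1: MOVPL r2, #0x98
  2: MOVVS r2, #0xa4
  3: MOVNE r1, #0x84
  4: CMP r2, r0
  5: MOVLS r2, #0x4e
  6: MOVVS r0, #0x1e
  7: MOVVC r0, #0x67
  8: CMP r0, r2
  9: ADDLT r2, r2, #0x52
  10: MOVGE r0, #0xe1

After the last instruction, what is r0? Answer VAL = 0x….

[0] flags=1000 → (cmp)
[1] flags=1000 PL?F → skip
[2] flags=1000 VS?F → skip
[3] flags=1000 NE?T → r1=0x84
[4] flags=1010 → (cmp)
[5] flags=1010 LS?F → skip
[6] flags=1010 VS?F → skip
[7] flags=1010 VC?T → r0=0x67
[8] flags=1001 → (cmp)
[9] flags=1001 LT?F → skip
[10] flags=1001 GE?T → r0=0xe1

VAL = 0xe1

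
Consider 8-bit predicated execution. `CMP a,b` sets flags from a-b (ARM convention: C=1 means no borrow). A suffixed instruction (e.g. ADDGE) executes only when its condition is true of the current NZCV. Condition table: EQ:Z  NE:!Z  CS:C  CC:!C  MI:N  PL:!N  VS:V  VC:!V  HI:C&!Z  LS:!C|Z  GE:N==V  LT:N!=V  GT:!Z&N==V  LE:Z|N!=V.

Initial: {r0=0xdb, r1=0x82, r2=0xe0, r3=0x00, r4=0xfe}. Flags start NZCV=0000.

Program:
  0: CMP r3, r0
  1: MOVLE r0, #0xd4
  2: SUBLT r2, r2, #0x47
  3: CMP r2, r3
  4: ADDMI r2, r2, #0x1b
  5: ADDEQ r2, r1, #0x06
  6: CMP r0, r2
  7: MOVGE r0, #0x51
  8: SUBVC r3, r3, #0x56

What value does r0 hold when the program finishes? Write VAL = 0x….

0: ✓ CMP  NZCV=0000
1: · MOVLE
2: · SUBLT
3: ✓ CMP  NZCV=1010
4: ✓ ADDMI  r2←0xfb
5: · ADDEQ
6: ✓ CMP  NZCV=1000
7: · MOVGE
8: ✓ SUBVC  r3←0xaa

VAL = 0xdb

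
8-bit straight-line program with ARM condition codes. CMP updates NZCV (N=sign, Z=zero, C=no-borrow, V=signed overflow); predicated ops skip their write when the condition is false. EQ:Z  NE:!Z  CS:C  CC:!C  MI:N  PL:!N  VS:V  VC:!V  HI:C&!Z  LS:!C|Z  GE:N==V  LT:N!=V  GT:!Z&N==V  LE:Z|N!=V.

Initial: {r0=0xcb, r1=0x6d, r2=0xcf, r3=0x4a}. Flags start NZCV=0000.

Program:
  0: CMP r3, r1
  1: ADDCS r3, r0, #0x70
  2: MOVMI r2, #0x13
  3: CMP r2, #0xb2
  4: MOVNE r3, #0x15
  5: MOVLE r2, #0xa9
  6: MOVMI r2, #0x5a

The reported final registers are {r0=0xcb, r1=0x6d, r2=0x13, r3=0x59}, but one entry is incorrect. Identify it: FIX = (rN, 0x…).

0: ✓ CMP  NZCV=1000
1: · ADDCS
2: ✓ MOVMI  r2←0x13
3: ✓ CMP  NZCV=0000
4: ✓ MOVNE  r3←0x15
5: · MOVLE
6: · MOVMI

FIX = (r3, 0x15)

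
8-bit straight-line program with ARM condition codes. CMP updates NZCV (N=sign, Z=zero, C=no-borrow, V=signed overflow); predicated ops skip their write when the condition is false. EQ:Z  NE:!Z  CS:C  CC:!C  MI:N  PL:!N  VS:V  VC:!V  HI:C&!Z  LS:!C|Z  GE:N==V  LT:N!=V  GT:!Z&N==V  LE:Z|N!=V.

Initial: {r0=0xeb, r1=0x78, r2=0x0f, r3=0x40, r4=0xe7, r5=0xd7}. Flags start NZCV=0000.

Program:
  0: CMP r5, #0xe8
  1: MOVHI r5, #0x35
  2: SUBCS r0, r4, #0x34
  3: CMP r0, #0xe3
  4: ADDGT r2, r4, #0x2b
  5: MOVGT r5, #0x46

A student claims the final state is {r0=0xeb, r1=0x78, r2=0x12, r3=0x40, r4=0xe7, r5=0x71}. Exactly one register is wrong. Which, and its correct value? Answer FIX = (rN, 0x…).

0: ✓ CMP  NZCV=1000
1: · MOVHI
2: · SUBCS
3: ✓ CMP  NZCV=0010
4: ✓ ADDGT  r2←0x12
5: ✓ MOVGT  r5←0x46

FIX = (r5, 0x46)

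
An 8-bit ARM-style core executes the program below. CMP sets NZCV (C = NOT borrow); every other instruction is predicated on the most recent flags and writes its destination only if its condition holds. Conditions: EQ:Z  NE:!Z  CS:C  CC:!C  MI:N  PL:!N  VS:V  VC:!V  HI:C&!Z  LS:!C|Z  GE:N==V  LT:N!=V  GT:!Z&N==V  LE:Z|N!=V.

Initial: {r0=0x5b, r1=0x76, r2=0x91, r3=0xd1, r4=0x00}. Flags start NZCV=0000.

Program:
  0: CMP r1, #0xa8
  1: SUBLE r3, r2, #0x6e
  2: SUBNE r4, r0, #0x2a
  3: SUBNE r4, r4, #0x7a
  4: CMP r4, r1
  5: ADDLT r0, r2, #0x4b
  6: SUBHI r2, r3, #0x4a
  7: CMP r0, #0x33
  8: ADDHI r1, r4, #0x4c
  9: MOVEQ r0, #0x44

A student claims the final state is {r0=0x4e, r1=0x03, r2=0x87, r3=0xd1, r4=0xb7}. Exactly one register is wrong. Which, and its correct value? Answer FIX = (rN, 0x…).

FIX = (r0, 0xdc)

[0] flags=1001 → (cmp)
[1] flags=1001 LE?F → skip
[2] flags=1001 NE?T → r4=0x31
[3] flags=1001 NE?T → r4=0xb7
[4] flags=0011 → (cmp)
[5] flags=0011 LT?T → r0=0xdc
[6] flags=0011 HI?T → r2=0x87
[7] flags=1010 → (cmp)
[8] flags=1010 HI?T → r1=0x03
[9] flags=1010 EQ?F → skip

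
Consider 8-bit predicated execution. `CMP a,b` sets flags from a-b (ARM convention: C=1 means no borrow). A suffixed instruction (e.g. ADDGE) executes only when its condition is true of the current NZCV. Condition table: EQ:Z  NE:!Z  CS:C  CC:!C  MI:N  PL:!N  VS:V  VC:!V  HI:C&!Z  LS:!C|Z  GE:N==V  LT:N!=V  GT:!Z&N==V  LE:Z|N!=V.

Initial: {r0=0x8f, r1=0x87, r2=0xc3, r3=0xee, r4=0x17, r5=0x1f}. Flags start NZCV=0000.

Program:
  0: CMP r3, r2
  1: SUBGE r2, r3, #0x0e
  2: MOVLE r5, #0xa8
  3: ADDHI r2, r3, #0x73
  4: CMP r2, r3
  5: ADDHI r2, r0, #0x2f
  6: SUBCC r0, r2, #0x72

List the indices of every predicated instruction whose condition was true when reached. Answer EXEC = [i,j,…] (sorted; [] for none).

EXEC = [1,3,6]

0: ✓ CMP  NZCV=0010
1: ✓ SUBGE  r2←0xe0
2: · MOVLE
3: ✓ ADDHI  r2←0x61
4: ✓ CMP  NZCV=0000
5: · ADDHI
6: ✓ SUBCC  r0←0xef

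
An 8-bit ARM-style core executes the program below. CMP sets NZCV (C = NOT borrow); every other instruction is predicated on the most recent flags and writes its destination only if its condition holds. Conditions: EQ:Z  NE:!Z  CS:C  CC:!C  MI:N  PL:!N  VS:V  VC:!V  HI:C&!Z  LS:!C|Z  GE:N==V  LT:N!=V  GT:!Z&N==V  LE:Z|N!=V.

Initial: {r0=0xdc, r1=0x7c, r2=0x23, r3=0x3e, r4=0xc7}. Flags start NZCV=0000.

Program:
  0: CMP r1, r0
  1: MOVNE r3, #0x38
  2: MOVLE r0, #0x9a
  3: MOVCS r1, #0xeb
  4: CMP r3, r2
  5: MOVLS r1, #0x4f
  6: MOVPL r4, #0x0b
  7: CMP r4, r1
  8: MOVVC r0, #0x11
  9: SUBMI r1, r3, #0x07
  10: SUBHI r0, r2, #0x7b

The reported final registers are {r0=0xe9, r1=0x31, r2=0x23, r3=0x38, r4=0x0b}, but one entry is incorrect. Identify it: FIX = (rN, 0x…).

0: ✓ CMP  NZCV=1001
1: ✓ MOVNE  r3←0x38
2: · MOVLE
3: · MOVCS
4: ✓ CMP  NZCV=0010
5: · MOVLS
6: ✓ MOVPL  r4←0x0b
7: ✓ CMP  NZCV=1000
8: ✓ MOVVC  r0←0x11
9: ✓ SUBMI  r1←0x31
10: · SUBHI

FIX = (r0, 0x11)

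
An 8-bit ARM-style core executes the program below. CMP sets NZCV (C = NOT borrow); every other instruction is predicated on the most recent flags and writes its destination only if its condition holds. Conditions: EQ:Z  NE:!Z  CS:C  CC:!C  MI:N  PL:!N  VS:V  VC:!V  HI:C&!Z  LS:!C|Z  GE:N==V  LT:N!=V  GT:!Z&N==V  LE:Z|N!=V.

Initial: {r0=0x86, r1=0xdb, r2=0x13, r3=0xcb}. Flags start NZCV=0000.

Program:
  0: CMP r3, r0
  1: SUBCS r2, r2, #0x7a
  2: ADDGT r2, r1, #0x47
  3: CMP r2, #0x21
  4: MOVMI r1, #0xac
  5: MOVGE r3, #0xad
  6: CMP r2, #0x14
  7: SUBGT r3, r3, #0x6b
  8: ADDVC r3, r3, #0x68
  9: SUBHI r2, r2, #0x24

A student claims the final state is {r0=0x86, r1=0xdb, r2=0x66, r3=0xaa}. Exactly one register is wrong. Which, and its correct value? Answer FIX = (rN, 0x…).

0: ✓ CMP  NZCV=0010
1: ✓ SUBCS  r2←0x99
2: ✓ ADDGT  r2←0x22
3: ✓ CMP  NZCV=0010
4: · MOVMI
5: ✓ MOVGE  r3←0xad
6: ✓ CMP  NZCV=0010
7: ✓ SUBGT  r3←0x42
8: ✓ ADDVC  r3←0xaa
9: ✓ SUBHI  r2←0xfe

FIX = (r2, 0xfe)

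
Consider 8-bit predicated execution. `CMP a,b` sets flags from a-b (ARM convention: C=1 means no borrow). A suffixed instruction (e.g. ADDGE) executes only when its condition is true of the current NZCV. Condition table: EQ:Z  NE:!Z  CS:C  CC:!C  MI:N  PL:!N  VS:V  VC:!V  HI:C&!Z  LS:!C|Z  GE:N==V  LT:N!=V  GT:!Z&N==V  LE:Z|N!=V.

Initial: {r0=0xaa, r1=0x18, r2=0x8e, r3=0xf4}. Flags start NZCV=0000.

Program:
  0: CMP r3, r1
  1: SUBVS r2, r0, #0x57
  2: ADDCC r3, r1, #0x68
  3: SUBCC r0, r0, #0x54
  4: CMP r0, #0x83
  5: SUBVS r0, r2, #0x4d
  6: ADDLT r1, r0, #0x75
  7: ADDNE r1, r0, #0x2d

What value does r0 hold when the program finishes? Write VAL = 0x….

[0] flags=1010 → (cmp)
[1] flags=1010 VS?F → skip
[2] flags=1010 CC?F → skip
[3] flags=1010 CC?F → skip
[4] flags=0010 → (cmp)
[5] flags=0010 VS?F → skip
[6] flags=0010 LT?F → skip
[7] flags=0010 NE?T → r1=0xd7

VAL = 0xaa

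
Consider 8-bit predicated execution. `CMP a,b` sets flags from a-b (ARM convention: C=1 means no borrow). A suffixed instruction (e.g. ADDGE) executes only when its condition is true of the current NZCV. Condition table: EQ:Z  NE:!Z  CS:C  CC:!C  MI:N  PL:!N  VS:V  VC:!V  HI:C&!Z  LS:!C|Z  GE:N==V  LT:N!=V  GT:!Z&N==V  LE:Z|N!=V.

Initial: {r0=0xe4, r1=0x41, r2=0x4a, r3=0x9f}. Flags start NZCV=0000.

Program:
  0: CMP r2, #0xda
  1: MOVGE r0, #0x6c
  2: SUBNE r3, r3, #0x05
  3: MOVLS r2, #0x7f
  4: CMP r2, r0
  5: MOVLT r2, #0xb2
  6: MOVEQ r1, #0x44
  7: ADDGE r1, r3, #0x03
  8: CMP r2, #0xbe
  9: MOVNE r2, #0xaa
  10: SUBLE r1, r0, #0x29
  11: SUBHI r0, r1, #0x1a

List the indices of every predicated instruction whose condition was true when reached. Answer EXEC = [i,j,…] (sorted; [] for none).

[0] flags=0000 → (cmp)
[1] flags=0000 GE?T → r0=0x6c
[2] flags=0000 NE?T → r3=0x9a
[3] flags=0000 LS?T → r2=0x7f
[4] flags=0010 → (cmp)
[5] flags=0010 LT?F → skip
[6] flags=0010 EQ?F → skip
[7] flags=0010 GE?T → r1=0x9d
[8] flags=1001 → (cmp)
[9] flags=1001 NE?T → r2=0xaa
[10] flags=1001 LE?F → skip
[11] flags=1001 HI?F → skip

EXEC = [1,2,3,7,9]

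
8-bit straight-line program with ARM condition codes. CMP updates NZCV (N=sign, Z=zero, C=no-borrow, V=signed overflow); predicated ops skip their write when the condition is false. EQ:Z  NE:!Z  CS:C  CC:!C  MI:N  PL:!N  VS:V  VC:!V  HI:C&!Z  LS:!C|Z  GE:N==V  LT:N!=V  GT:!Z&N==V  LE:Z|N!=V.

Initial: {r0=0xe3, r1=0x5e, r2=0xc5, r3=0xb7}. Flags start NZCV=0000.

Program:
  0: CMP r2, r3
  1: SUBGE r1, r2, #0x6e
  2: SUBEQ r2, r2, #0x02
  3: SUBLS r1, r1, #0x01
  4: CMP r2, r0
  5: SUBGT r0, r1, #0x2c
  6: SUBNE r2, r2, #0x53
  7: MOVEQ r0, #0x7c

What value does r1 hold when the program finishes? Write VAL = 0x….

0: ✓ CMP  NZCV=0010
1: ✓ SUBGE  r1←0x57
2: · SUBEQ
3: · SUBLS
4: ✓ CMP  NZCV=1000
5: · SUBGT
6: ✓ SUBNE  r2←0x72
7: · MOVEQ

VAL = 0x57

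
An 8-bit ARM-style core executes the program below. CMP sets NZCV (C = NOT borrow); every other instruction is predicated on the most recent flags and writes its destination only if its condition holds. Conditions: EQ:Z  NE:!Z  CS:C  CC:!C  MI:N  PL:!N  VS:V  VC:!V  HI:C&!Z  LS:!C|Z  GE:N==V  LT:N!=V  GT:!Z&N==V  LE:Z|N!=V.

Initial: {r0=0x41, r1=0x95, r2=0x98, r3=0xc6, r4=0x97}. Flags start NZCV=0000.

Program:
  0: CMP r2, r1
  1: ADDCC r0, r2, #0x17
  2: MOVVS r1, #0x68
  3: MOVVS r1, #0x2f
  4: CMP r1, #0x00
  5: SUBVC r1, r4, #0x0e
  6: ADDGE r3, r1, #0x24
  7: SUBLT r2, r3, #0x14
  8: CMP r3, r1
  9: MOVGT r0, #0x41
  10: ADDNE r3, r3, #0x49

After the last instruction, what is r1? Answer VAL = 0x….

[0] flags=0010 → (cmp)
[1] flags=0010 CC?F → skip
[2] flags=0010 VS?F → skip
[3] flags=0010 VS?F → skip
[4] flags=1010 → (cmp)
[5] flags=1010 VC?T → r1=0x89
[6] flags=1010 GE?F → skip
[7] flags=1010 LT?T → r2=0xb2
[8] flags=0010 → (cmp)
[9] flags=0010 GT?T → r0=0x41
[10] flags=0010 NE?T → r3=0x0f

VAL = 0x89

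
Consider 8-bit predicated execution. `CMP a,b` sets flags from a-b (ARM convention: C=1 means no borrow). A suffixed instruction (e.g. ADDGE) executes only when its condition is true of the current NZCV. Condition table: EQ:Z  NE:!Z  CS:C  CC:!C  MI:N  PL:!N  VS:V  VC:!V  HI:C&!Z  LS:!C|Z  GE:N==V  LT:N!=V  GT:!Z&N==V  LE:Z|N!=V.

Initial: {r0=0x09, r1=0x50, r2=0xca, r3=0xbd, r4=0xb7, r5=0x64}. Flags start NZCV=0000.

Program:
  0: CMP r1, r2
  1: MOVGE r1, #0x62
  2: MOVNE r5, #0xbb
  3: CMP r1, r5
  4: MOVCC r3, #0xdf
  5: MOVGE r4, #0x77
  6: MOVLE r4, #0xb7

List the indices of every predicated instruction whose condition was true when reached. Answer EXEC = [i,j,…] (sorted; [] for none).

EXEC = [1,2,4,5]

[0] flags=1001 → (cmp)
[1] flags=1001 GE?T → r1=0x62
[2] flags=1001 NE?T → r5=0xbb
[3] flags=1001 → (cmp)
[4] flags=1001 CC?T → r3=0xdf
[5] flags=1001 GE?T → r4=0x77
[6] flags=1001 LE?F → skip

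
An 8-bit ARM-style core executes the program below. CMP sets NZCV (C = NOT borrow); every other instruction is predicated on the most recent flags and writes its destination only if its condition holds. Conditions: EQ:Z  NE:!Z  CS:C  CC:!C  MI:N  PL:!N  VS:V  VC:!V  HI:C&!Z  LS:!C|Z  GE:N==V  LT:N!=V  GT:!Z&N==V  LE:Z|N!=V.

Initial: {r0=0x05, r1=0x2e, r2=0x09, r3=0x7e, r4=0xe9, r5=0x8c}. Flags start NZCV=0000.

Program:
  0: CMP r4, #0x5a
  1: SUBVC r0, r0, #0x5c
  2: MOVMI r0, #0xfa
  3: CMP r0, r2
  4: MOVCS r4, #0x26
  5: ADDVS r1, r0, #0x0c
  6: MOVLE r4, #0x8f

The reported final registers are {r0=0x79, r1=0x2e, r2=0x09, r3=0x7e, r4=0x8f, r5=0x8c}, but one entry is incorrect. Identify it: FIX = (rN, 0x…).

0: ✓ CMP  NZCV=1010
1: ✓ SUBVC  r0←0xa9
2: ✓ MOVMI  r0←0xfa
3: ✓ CMP  NZCV=1010
4: ✓ MOVCS  r4←0x26
5: · ADDVS
6: ✓ MOVLE  r4←0x8f

FIX = (r0, 0xfa)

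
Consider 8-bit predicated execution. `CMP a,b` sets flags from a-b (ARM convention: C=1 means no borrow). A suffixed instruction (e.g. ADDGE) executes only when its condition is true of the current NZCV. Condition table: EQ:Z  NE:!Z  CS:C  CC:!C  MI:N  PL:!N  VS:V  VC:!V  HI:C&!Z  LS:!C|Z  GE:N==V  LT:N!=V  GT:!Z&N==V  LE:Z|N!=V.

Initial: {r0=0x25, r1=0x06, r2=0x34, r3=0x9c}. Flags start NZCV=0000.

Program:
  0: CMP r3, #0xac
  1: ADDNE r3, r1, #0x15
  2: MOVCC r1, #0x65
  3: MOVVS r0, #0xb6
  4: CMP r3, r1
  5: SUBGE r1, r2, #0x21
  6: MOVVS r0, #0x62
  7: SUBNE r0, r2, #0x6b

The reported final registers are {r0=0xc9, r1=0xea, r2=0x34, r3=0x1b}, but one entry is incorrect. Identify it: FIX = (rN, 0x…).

FIX = (r1, 0x65)

0: ✓ CMP  NZCV=1000
1: ✓ ADDNE  r3←0x1b
2: ✓ MOVCC  r1←0x65
3: · MOVVS
4: ✓ CMP  NZCV=1000
5: · SUBGE
6: · MOVVS
7: ✓ SUBNE  r0←0xc9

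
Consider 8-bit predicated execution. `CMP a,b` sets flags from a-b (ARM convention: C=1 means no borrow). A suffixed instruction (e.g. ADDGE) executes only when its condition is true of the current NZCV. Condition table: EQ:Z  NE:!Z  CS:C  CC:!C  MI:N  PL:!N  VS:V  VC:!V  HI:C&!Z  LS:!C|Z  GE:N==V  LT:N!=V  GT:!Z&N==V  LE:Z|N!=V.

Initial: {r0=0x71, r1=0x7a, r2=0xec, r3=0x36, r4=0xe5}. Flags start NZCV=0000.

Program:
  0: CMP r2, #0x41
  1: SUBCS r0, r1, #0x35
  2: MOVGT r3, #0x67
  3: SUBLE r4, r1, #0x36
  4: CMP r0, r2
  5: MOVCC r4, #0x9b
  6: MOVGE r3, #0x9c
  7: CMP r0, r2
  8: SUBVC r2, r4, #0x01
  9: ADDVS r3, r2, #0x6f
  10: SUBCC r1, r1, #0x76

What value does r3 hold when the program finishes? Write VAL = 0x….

0: ✓ CMP  NZCV=1010
1: ✓ SUBCS  r0←0x45
2: · MOVGT
3: ✓ SUBLE  r4←0x44
4: ✓ CMP  NZCV=0000
5: ✓ MOVCC  r4←0x9b
6: ✓ MOVGE  r3←0x9c
7: ✓ CMP  NZCV=0000
8: ✓ SUBVC  r2←0x9a
9: · ADDVS
10: ✓ SUBCC  r1←0x04

VAL = 0x9c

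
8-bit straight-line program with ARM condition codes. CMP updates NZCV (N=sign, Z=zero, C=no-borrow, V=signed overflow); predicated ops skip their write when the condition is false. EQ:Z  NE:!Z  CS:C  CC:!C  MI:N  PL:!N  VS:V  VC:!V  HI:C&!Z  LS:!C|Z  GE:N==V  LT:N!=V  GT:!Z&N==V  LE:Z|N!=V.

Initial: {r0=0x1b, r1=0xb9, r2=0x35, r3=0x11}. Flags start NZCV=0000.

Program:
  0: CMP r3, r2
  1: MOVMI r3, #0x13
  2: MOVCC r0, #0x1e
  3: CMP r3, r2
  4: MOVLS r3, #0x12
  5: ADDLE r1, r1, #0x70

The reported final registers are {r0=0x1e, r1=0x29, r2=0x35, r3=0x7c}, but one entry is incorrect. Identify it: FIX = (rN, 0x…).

FIX = (r3, 0x12)

0: ✓ CMP  NZCV=1000
1: ✓ MOVMI  r3←0x13
2: ✓ MOVCC  r0←0x1e
3: ✓ CMP  NZCV=1000
4: ✓ MOVLS  r3←0x12
5: ✓ ADDLE  r1←0x29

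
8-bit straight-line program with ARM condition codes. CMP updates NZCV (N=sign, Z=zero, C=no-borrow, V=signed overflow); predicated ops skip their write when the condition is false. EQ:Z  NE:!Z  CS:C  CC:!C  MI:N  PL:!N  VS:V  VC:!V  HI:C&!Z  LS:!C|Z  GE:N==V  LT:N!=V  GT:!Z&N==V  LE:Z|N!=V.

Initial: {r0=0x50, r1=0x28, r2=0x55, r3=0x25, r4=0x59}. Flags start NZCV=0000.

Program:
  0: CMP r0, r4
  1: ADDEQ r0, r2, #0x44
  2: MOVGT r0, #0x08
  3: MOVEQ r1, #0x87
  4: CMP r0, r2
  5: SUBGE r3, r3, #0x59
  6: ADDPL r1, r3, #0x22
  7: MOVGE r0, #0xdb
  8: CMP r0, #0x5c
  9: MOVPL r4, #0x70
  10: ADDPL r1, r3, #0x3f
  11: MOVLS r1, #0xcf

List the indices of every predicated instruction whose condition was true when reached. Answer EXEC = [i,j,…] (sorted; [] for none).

EXEC = [11]

[0] flags=1000 → (cmp)
[1] flags=1000 EQ?F → skip
[2] flags=1000 GT?F → skip
[3] flags=1000 EQ?F → skip
[4] flags=1000 → (cmp)
[5] flags=1000 GE?F → skip
[6] flags=1000 PL?F → skip
[7] flags=1000 GE?F → skip
[8] flags=1000 → (cmp)
[9] flags=1000 PL?F → skip
[10] flags=1000 PL?F → skip
[11] flags=1000 LS?T → r1=0xcf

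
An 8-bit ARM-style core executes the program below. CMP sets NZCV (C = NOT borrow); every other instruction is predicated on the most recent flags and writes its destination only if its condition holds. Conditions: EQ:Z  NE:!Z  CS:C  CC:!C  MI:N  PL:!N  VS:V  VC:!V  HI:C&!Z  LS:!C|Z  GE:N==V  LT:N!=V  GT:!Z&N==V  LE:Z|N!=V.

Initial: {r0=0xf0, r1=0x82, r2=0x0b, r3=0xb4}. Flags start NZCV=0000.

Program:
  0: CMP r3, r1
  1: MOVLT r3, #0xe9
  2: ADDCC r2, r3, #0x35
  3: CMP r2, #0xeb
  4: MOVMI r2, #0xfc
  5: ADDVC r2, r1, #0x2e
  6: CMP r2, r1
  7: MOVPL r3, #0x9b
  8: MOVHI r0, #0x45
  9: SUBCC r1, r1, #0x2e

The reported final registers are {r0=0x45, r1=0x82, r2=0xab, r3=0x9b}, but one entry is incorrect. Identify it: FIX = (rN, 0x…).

[0] flags=0010 → (cmp)
[1] flags=0010 LT?F → skip
[2] flags=0010 CC?F → skip
[3] flags=0000 → (cmp)
[4] flags=0000 MI?F → skip
[5] flags=0000 VC?T → r2=0xb0
[6] flags=0010 → (cmp)
[7] flags=0010 PL?T → r3=0x9b
[8] flags=0010 HI?T → r0=0x45
[9] flags=0010 CC?F → skip

FIX = (r2, 0xb0)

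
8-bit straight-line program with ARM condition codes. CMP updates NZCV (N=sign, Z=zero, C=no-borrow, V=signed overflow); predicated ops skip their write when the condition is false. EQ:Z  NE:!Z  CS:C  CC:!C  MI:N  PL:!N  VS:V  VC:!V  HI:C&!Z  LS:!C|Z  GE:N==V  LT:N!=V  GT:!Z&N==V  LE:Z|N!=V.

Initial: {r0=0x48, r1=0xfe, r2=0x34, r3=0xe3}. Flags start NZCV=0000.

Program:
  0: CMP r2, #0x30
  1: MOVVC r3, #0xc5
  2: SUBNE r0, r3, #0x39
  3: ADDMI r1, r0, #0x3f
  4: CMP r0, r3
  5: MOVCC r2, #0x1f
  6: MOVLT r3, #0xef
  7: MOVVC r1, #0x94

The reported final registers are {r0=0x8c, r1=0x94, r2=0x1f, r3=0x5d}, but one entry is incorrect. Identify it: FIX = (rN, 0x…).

FIX = (r3, 0xef)

0: ✓ CMP  NZCV=0010
1: ✓ MOVVC  r3←0xc5
2: ✓ SUBNE  r0←0x8c
3: · ADDMI
4: ✓ CMP  NZCV=1000
5: ✓ MOVCC  r2←0x1f
6: ✓ MOVLT  r3←0xef
7: ✓ MOVVC  r1←0x94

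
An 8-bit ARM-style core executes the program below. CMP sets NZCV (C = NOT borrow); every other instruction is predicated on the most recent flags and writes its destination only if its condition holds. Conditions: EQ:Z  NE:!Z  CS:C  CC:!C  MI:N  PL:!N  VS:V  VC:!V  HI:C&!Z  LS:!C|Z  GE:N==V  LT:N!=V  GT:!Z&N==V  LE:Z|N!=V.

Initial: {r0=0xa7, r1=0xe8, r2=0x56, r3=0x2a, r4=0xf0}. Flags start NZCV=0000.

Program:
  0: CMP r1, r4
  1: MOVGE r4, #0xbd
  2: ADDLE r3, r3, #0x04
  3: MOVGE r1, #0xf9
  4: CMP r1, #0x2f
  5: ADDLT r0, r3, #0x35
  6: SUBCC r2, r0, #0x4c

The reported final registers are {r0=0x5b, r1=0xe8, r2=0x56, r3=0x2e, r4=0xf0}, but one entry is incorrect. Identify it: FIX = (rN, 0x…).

[0] flags=1000 → (cmp)
[1] flags=1000 GE?F → skip
[2] flags=1000 LE?T → r3=0x2e
[3] flags=1000 GE?F → skip
[4] flags=1010 → (cmp)
[5] flags=1010 LT?T → r0=0x63
[6] flags=1010 CC?F → skip

FIX = (r0, 0x63)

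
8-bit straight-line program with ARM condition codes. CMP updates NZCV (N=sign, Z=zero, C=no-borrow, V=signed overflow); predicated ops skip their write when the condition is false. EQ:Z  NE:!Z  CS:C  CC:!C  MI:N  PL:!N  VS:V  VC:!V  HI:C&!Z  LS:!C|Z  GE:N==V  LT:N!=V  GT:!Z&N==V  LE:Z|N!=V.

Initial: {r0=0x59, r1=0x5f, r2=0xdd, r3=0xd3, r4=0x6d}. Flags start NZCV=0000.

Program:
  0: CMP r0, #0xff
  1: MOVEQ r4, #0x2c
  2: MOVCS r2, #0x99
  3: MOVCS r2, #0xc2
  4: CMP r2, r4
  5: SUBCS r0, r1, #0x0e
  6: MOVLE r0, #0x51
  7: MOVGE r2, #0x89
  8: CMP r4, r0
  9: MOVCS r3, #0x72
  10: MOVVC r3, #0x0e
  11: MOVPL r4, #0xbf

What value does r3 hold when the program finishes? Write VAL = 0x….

VAL = 0x0e

0: ✓ CMP  NZCV=0000
1: · MOVEQ
2: · MOVCS
3: · MOVCS
4: ✓ CMP  NZCV=0011
5: ✓ SUBCS  r0←0x51
6: ✓ MOVLE  r0←0x51
7: · MOVGE
8: ✓ CMP  NZCV=0010
9: ✓ MOVCS  r3←0x72
10: ✓ MOVVC  r3←0x0e
11: ✓ MOVPL  r4←0xbf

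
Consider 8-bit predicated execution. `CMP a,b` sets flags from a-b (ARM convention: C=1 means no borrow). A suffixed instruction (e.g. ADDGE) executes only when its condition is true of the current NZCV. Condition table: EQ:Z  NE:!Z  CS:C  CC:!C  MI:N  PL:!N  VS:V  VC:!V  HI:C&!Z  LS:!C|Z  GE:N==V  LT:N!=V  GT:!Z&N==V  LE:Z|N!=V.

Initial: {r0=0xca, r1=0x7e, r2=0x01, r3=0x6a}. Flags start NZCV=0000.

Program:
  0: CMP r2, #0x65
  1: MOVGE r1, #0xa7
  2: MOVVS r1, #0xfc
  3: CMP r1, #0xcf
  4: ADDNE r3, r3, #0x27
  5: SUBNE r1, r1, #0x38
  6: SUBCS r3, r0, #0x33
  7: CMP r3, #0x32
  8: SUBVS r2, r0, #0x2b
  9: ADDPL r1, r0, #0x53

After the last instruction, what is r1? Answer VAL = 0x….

[0] flags=1000 → (cmp)
[1] flags=1000 GE?F → skip
[2] flags=1000 VS?F → skip
[3] flags=1001 → (cmp)
[4] flags=1001 NE?T → r3=0x91
[5] flags=1001 NE?T → r1=0x46
[6] flags=1001 CS?F → skip
[7] flags=0011 → (cmp)
[8] flags=0011 VS?T → r2=0x9f
[9] flags=0011 PL?T → r1=0x1d

VAL = 0x1d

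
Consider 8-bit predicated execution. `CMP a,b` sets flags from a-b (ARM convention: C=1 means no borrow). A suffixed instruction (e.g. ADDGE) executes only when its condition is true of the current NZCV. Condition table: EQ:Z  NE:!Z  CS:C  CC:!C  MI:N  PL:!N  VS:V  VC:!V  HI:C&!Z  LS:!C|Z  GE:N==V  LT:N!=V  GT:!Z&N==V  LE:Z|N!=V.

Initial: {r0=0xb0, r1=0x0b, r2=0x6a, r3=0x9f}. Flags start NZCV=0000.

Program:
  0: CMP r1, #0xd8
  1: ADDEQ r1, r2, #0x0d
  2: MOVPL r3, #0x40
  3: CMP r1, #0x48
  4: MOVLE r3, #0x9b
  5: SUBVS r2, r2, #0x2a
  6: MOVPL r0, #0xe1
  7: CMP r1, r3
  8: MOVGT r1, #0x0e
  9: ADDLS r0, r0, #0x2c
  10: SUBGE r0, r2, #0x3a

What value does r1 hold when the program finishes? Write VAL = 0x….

VAL = 0x0e

[0] flags=0000 → (cmp)
[1] flags=0000 EQ?F → skip
[2] flags=0000 PL?T → r3=0x40
[3] flags=1000 → (cmp)
[4] flags=1000 LE?T → r3=0x9b
[5] flags=1000 VS?F → skip
[6] flags=1000 PL?F → skip
[7] flags=0000 → (cmp)
[8] flags=0000 GT?T → r1=0x0e
[9] flags=0000 LS?T → r0=0xdc
[10] flags=0000 GE?T → r0=0x30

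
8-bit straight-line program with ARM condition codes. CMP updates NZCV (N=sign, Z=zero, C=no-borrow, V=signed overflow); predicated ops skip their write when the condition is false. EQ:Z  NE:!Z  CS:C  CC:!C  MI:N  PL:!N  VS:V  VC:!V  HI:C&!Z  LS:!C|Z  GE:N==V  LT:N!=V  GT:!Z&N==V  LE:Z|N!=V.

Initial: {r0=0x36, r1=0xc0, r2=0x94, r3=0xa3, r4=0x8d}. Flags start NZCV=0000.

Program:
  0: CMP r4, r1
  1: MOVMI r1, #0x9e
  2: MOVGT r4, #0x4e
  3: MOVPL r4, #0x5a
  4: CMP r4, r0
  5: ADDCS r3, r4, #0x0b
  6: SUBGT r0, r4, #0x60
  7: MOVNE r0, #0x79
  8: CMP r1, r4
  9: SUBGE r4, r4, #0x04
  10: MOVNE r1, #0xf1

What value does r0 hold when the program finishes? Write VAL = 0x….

VAL = 0x79

0: ✓ CMP  NZCV=1000
1: ✓ MOVMI  r1←0x9e
2: · MOVGT
3: · MOVPL
4: ✓ CMP  NZCV=0011
5: ✓ ADDCS  r3←0x98
6: · SUBGT
7: ✓ MOVNE  r0←0x79
8: ✓ CMP  NZCV=0010
9: ✓ SUBGE  r4←0x89
10: ✓ MOVNE  r1←0xf1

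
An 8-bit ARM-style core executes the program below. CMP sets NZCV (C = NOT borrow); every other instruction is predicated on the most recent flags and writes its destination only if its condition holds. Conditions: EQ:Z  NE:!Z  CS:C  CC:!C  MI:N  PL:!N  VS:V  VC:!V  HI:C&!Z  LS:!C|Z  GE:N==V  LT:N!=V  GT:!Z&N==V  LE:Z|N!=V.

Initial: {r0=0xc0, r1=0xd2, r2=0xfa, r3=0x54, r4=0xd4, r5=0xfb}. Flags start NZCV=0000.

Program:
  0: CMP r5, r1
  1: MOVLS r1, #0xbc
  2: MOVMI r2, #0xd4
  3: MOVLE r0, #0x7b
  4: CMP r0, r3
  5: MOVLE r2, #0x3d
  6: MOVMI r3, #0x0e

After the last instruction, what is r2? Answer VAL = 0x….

0: ✓ CMP  NZCV=0010
1: · MOVLS
2: · MOVMI
3: · MOVLE
4: ✓ CMP  NZCV=0011
5: ✓ MOVLE  r2←0x3d
6: · MOVMI

VAL = 0x3d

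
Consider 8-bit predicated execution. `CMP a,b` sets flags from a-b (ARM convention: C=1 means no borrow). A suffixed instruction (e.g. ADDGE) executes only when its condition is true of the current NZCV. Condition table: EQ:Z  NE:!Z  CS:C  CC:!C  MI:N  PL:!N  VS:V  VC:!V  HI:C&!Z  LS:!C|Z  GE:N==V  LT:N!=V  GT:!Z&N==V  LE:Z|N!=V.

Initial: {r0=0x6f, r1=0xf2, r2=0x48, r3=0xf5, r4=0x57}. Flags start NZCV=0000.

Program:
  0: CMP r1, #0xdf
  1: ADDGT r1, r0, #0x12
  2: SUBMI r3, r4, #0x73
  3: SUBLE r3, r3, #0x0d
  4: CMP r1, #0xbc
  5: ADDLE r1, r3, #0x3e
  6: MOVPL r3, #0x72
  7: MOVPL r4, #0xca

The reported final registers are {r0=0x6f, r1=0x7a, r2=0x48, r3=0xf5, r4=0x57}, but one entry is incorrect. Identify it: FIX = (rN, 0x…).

FIX = (r1, 0x33)

[0] flags=0010 → (cmp)
[1] flags=0010 GT?T → r1=0x81
[2] flags=0010 MI?F → skip
[3] flags=0010 LE?F → skip
[4] flags=1000 → (cmp)
[5] flags=1000 LE?T → r1=0x33
[6] flags=1000 PL?F → skip
[7] flags=1000 PL?F → skip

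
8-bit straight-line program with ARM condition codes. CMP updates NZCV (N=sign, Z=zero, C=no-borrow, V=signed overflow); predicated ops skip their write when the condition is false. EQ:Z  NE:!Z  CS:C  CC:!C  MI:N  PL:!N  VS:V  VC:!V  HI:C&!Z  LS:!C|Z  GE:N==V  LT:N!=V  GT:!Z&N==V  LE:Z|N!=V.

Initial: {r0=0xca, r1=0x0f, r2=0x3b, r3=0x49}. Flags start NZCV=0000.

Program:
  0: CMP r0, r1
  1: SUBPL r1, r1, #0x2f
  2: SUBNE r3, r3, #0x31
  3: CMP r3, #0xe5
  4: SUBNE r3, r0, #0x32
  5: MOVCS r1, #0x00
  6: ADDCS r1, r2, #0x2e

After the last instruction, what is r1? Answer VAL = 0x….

0: ✓ CMP  NZCV=1010
1: · SUBPL
2: ✓ SUBNE  r3←0x18
3: ✓ CMP  NZCV=0000
4: ✓ SUBNE  r3←0x98
5: · MOVCS
6: · ADDCS

VAL = 0x0f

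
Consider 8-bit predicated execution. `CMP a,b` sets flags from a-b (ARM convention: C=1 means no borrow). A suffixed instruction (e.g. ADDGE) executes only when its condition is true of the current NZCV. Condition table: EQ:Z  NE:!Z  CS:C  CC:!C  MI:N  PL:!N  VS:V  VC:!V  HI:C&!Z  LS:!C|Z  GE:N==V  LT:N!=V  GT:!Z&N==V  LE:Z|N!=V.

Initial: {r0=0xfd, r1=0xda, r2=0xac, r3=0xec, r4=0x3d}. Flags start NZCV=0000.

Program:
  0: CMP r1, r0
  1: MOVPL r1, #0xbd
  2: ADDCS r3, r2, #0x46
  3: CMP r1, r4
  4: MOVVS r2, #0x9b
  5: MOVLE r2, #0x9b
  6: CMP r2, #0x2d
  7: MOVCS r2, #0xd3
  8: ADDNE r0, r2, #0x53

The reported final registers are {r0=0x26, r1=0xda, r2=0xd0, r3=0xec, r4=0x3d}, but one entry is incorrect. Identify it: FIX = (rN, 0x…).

0: ✓ CMP  NZCV=1000
1: · MOVPL
2: · ADDCS
3: ✓ CMP  NZCV=1010
4: · MOVVS
5: ✓ MOVLE  r2←0x9b
6: ✓ CMP  NZCV=0011
7: ✓ MOVCS  r2←0xd3
8: ✓ ADDNE  r0←0x26

FIX = (r2, 0xd3)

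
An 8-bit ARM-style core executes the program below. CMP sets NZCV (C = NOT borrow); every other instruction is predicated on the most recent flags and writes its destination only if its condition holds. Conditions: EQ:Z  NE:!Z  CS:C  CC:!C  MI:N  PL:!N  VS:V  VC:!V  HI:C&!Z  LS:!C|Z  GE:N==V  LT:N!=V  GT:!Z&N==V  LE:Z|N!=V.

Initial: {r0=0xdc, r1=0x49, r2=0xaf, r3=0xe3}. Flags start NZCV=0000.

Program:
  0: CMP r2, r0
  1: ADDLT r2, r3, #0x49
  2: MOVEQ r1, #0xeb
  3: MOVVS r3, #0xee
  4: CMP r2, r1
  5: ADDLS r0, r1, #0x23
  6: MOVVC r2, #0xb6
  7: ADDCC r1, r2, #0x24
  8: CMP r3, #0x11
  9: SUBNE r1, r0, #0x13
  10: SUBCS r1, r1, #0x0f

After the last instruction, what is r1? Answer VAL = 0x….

VAL = 0x4a

0: ✓ CMP  NZCV=1000
1: ✓ ADDLT  r2←0x2c
2: · MOVEQ
3: · MOVVS
4: ✓ CMP  NZCV=1000
5: ✓ ADDLS  r0←0x6c
6: ✓ MOVVC  r2←0xb6
7: ✓ ADDCC  r1←0xda
8: ✓ CMP  NZCV=1010
9: ✓ SUBNE  r1←0x59
10: ✓ SUBCS  r1←0x4a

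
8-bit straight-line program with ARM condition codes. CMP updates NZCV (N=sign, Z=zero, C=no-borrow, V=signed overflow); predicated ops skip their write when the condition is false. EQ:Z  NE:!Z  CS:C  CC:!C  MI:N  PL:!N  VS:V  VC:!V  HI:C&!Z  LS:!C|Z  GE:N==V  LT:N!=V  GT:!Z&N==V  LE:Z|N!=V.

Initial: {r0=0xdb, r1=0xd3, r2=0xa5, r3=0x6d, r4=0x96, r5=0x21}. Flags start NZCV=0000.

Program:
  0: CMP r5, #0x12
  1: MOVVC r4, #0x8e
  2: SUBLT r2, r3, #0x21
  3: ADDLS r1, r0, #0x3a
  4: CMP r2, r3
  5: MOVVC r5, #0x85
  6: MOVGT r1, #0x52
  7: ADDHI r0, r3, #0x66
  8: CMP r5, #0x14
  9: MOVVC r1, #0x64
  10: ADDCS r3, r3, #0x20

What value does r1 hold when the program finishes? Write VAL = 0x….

VAL = 0x64

0: ✓ CMP  NZCV=0010
1: ✓ MOVVC  r4←0x8e
2: · SUBLT
3: · ADDLS
4: ✓ CMP  NZCV=0011
5: · MOVVC
6: · MOVGT
7: ✓ ADDHI  r0←0xd3
8: ✓ CMP  NZCV=0010
9: ✓ MOVVC  r1←0x64
10: ✓ ADDCS  r3←0x8d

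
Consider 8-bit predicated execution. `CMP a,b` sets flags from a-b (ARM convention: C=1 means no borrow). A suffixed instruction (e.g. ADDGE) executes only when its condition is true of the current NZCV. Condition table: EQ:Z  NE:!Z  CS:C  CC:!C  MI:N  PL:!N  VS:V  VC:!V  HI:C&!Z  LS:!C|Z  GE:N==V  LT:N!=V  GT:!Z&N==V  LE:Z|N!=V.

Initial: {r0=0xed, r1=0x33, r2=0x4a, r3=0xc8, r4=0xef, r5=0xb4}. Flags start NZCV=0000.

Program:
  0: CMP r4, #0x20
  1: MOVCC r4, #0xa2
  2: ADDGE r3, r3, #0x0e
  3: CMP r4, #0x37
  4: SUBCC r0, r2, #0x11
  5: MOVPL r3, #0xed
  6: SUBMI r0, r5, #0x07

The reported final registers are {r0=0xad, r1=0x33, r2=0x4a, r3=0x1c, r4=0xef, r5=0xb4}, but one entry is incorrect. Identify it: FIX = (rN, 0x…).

FIX = (r3, 0xc8)

[0] flags=1010 → (cmp)
[1] flags=1010 CC?F → skip
[2] flags=1010 GE?F → skip
[3] flags=1010 → (cmp)
[4] flags=1010 CC?F → skip
[5] flags=1010 PL?F → skip
[6] flags=1010 MI?T → r0=0xad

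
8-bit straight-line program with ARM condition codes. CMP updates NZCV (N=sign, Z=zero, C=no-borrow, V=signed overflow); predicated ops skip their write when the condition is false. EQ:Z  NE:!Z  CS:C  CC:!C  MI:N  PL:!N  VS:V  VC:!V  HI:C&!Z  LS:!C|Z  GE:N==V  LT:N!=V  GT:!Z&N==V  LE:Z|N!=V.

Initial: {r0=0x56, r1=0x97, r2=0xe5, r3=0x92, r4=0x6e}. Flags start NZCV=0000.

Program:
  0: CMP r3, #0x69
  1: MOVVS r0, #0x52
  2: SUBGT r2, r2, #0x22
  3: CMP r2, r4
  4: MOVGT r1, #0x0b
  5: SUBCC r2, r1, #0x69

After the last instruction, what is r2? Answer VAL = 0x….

[0] flags=0011 → (cmp)
[1] flags=0011 VS?T → r0=0x52
[2] flags=0011 GT?F → skip
[3] flags=0011 → (cmp)
[4] flags=0011 GT?F → skip
[5] flags=0011 CC?F → skip

VAL = 0xe5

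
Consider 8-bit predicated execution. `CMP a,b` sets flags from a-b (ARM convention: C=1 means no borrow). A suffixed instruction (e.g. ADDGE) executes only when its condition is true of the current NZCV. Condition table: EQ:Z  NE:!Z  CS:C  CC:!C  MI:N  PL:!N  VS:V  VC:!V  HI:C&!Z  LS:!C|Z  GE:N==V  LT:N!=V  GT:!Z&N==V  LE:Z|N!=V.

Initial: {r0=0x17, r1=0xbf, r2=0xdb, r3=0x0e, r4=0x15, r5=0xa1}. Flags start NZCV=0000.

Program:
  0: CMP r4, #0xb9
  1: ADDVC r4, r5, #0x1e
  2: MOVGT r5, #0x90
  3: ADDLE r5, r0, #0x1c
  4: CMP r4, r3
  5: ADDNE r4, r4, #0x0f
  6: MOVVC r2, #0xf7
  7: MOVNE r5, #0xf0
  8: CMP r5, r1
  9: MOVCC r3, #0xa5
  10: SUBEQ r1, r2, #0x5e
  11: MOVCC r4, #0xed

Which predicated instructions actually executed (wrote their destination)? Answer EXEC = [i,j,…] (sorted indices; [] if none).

EXEC = [1,2,5,6,7]

[0] flags=0000 → (cmp)
[1] flags=0000 VC?T → r4=0xbf
[2] flags=0000 GT?T → r5=0x90
[3] flags=0000 LE?F → skip
[4] flags=1010 → (cmp)
[5] flags=1010 NE?T → r4=0xce
[6] flags=1010 VC?T → r2=0xf7
[7] flags=1010 NE?T → r5=0xf0
[8] flags=0010 → (cmp)
[9] flags=0010 CC?F → skip
[10] flags=0010 EQ?F → skip
[11] flags=0010 CC?F → skip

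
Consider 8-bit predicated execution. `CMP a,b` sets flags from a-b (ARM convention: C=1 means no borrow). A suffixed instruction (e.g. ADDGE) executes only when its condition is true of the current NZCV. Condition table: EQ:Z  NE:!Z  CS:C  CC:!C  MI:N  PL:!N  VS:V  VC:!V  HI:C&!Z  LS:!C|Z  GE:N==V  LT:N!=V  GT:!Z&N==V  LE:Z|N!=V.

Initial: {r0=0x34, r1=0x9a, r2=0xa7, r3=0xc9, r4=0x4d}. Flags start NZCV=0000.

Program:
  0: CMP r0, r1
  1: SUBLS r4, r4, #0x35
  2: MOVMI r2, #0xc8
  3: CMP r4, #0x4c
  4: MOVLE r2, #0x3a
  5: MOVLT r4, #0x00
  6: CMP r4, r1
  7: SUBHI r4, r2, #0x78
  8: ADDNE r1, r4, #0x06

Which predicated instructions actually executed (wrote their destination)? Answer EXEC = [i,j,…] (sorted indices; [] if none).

EXEC = [1,2,4,5,8]

[0] flags=1001 → (cmp)
[1] flags=1001 LS?T → r4=0x18
[2] flags=1001 MI?T → r2=0xc8
[3] flags=1000 → (cmp)
[4] flags=1000 LE?T → r2=0x3a
[5] flags=1000 LT?T → r4=0x00
[6] flags=0000 → (cmp)
[7] flags=0000 HI?F → skip
[8] flags=0000 NE?T → r1=0x06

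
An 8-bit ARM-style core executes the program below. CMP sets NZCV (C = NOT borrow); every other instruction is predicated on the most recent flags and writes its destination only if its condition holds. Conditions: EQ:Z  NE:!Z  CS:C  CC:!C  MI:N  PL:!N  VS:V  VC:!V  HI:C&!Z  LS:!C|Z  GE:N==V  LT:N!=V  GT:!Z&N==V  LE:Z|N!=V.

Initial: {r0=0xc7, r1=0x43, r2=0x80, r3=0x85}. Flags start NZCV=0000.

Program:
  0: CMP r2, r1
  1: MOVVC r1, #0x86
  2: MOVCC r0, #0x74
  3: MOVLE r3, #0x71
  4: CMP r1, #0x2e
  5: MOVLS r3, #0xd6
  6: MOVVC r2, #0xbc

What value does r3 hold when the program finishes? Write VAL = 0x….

VAL = 0x71

[0] flags=0011 → (cmp)
[1] flags=0011 VC?F → skip
[2] flags=0011 CC?F → skip
[3] flags=0011 LE?T → r3=0x71
[4] flags=0010 → (cmp)
[5] flags=0010 LS?F → skip
[6] flags=0010 VC?T → r2=0xbc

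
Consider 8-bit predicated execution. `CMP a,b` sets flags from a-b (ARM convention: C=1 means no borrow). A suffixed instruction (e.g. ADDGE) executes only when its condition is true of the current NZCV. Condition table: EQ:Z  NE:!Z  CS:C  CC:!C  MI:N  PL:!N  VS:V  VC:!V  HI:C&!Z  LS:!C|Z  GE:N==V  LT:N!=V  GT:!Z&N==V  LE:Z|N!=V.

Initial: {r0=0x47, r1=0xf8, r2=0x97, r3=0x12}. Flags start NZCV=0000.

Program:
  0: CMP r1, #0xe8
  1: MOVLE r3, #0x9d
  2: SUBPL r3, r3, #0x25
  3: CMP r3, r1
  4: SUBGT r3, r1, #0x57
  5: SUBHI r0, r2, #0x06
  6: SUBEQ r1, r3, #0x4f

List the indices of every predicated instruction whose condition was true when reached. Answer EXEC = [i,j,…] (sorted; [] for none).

[0] flags=0010 → (cmp)
[1] flags=0010 LE?F → skip
[2] flags=0010 PL?T → r3=0xed
[3] flags=1000 → (cmp)
[4] flags=1000 GT?F → skip
[5] flags=1000 HI?F → skip
[6] flags=1000 EQ?F → skip

EXEC = [2]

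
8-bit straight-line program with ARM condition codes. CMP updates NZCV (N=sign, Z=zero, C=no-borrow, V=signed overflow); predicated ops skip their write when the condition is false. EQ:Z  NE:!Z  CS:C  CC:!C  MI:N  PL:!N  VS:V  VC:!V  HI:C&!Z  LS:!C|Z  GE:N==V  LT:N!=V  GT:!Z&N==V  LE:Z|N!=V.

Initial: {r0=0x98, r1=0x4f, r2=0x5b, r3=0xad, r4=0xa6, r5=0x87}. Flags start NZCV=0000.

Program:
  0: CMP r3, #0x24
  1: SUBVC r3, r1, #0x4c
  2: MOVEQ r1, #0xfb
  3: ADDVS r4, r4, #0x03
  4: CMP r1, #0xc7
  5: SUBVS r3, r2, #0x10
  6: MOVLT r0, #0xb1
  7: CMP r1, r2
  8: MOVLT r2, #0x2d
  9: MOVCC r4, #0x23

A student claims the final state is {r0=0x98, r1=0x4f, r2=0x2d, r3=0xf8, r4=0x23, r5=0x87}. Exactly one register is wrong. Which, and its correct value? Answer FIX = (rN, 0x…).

[0] flags=1010 → (cmp)
[1] flags=1010 VC?T → r3=0x03
[2] flags=1010 EQ?F → skip
[3] flags=1010 VS?F → skip
[4] flags=1001 → (cmp)
[5] flags=1001 VS?T → r3=0x4b
[6] flags=1001 LT?F → skip
[7] flags=1000 → (cmp)
[8] flags=1000 LT?T → r2=0x2d
[9] flags=1000 CC?T → r4=0x23

FIX = (r3, 0x4b)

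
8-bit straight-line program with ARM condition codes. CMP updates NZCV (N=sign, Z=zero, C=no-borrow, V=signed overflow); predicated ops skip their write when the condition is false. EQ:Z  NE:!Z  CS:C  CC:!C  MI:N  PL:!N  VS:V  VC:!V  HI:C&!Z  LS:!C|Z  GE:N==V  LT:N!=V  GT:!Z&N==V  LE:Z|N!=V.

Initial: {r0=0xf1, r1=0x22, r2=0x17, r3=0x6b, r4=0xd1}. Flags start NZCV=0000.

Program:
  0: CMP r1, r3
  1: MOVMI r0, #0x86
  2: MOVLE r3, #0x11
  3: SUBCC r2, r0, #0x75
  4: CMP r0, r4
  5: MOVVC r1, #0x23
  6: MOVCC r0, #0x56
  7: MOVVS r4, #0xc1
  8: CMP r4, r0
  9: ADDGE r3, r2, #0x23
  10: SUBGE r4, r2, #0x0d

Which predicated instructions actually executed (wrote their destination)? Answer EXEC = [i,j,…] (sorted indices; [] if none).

[0] flags=1000 → (cmp)
[1] flags=1000 MI?T → r0=0x86
[2] flags=1000 LE?T → r3=0x11
[3] flags=1000 CC?T → r2=0x11
[4] flags=1000 → (cmp)
[5] flags=1000 VC?T → r1=0x23
[6] flags=1000 CC?T → r0=0x56
[7] flags=1000 VS?F → skip
[8] flags=0011 → (cmp)
[9] flags=0011 GE?F → skip
[10] flags=0011 GE?F → skip

EXEC = [1,2,3,5,6]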